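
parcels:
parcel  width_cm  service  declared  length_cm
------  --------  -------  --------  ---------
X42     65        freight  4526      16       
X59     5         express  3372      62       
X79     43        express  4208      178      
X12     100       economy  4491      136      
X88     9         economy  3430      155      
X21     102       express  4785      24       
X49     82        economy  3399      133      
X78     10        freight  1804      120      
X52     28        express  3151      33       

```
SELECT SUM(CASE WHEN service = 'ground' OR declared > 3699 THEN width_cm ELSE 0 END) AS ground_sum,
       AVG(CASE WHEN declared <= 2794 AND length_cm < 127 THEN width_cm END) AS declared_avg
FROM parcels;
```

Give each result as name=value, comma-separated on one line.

ground_sum=310, declared_avg=10

[ground_sum: service = 'ground' OR declared > 3699]
parcel=X42: ✓ → 65
parcel=X59: ✗
parcel=X79: ✓ → 43
parcel=X12: ✓ → 100
parcel=X88: ✗
parcel=X21: ✓ → 102
parcel=X49: ✗
parcel=X78: ✗
parcel=X52: ✗
ground_sum = 65 + 43 + 100 + 102 = 310
—
[declared_avg: declared <= 2794 AND length_cm < 127]
parcel=X42: ✗
parcel=X59: ✗
parcel=X79: ✗
parcel=X12: ✗
parcel=X88: ✗
parcel=X21: ✗
parcel=X49: ✗
parcel=X78: ✓ → 10
parcel=X52: ✗
declared_avg = 10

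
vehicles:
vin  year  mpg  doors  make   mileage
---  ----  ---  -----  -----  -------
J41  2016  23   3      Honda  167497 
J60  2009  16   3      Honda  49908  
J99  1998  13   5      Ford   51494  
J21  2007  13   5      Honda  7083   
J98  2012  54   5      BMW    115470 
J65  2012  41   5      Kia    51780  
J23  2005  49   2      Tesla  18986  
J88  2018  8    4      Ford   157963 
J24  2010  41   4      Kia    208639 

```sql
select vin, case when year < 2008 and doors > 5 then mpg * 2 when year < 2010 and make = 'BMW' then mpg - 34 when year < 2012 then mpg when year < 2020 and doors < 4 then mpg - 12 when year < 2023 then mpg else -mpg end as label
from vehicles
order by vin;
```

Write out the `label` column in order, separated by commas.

13, 49, 41, 11, 16, 41, 8, 54, 13

vin=J21: year < 2012 → 13
vin=J23: year < 2012 → 49
vin=J24: year < 2012 → 41
vin=J41: year < 2020 and doors < 4 → 11
vin=J60: year < 2012 → 16
vin=J65: year < 2023 → 41
vin=J88: year < 2023 → 8
vin=J98: year < 2023 → 54
vin=J99: year < 2012 → 13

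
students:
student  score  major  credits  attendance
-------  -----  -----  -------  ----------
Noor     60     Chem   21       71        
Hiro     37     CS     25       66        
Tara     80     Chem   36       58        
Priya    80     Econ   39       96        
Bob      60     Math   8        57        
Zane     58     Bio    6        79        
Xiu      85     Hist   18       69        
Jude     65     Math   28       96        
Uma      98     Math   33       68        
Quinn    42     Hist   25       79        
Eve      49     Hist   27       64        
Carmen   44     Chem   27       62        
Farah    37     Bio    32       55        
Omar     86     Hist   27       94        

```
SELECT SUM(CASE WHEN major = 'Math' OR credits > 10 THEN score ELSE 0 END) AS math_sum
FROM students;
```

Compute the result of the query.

student=Noor: ✓ → 60
student=Hiro: ✓ → 37
student=Tara: ✓ → 80
student=Priya: ✓ → 80
student=Bob: ✓ → 60
student=Zane: ✗
student=Xiu: ✓ → 85
student=Jude: ✓ → 65
student=Uma: ✓ → 98
student=Quinn: ✓ → 42
student=Eve: ✓ → 49
student=Carmen: ✓ → 44
student=Farah: ✓ → 37
student=Omar: ✓ → 86
math_sum = 60 + 37 + 80 + 80 + 60 + 85 + 65 + 98 + 42 + 49 + 44 + 37 + 86 = 823

823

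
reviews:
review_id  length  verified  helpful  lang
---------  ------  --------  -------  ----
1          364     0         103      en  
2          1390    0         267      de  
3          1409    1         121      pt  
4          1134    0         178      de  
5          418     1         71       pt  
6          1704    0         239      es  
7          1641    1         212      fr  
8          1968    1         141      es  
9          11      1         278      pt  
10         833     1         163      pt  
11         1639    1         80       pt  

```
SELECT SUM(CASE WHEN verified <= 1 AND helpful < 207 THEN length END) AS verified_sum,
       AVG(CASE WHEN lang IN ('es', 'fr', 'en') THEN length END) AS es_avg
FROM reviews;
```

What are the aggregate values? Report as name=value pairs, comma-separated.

verified_sum=7765, es_avg=1419.25

[verified_sum: verified <= 1 AND helpful < 207]
review_id=1: ✓ → 364
review_id=2: ✗
review_id=3: ✓ → 1409
review_id=4: ✓ → 1134
review_id=5: ✓ → 418
review_id=6: ✗
review_id=7: ✗
review_id=8: ✓ → 1968
review_id=9: ✗
review_id=10: ✓ → 833
review_id=11: ✓ → 1639
verified_sum = 364 + 1409 + 1134 + 418 + 1968 + 833 + 1639 = 7765
—
[es_avg: lang IN ('es', 'fr', 'en')]
review_id=1: ✓ → 364
review_id=2: ✗
review_id=3: ✗
review_id=4: ✗
review_id=5: ✗
review_id=6: ✓ → 1704
review_id=7: ✓ → 1641
review_id=8: ✓ → 1968
review_id=9: ✗
review_id=10: ✗
review_id=11: ✗
es_avg = (364 + 1704 + 1641 + 1968) / 4 = 1419.25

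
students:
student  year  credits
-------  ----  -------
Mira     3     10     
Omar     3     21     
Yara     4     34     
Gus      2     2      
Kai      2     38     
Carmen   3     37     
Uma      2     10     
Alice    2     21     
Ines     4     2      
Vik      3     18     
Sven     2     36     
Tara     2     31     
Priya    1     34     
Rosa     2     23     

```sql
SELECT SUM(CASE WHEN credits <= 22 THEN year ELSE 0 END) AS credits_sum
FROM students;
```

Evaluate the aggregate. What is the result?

19

student=Mira: ✓ → 3
student=Omar: ✓ → 3
student=Yara: ✗
student=Gus: ✓ → 2
student=Kai: ✗
student=Carmen: ✗
student=Uma: ✓ → 2
student=Alice: ✓ → 2
student=Ines: ✓ → 4
student=Vik: ✓ → 3
student=Sven: ✗
student=Tara: ✗
student=Priya: ✗
student=Rosa: ✗
credits_sum = 3 + 3 + 2 + 2 + 2 + 4 + 3 = 19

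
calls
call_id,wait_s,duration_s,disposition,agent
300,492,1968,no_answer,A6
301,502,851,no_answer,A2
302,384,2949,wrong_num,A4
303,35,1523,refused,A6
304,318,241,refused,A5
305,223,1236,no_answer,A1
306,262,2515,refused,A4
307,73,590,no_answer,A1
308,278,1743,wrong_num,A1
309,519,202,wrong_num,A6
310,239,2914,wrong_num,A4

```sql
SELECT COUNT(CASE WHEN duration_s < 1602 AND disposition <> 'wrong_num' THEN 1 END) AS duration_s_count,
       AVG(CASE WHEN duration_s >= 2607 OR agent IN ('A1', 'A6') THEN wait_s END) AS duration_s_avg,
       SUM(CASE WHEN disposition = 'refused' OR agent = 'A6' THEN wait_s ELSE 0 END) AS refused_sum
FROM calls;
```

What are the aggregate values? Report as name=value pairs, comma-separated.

duration_s_count=5, duration_s_avg=280.375, refused_sum=1626

[duration_s_count: duration_s < 1602 AND disposition <> 'wrong_num']
call_id=300: ✗
call_id=301: ✓ → 1
call_id=302: ✗
call_id=303: ✓ → 1
call_id=304: ✓ → 1
call_id=305: ✓ → 1
call_id=306: ✗
call_id=307: ✓ → 1
call_id=308: ✗
call_id=309: ✗
call_id=310: ✗
duration_s_count = COUNT(1, 1, 1, 1, 1) = 5
—
[duration_s_avg: duration_s >= 2607 OR agent IN ('A1', 'A6')]
call_id=300: ✓ → 492
call_id=301: ✗
call_id=302: ✓ → 384
call_id=303: ✓ → 35
call_id=304: ✗
call_id=305: ✓ → 223
call_id=306: ✗
call_id=307: ✓ → 73
call_id=308: ✓ → 278
call_id=309: ✓ → 519
call_id=310: ✓ → 239
duration_s_avg = (492 + 384 + 35 + 223 + 73 + 278 + 519 + 239) / 8 = 280.375
—
[refused_sum: disposition = 'refused' OR agent = 'A6']
call_id=300: ✓ → 492
call_id=301: ✗
call_id=302: ✗
call_id=303: ✓ → 35
call_id=304: ✓ → 318
call_id=305: ✗
call_id=306: ✓ → 262
call_id=307: ✗
call_id=308: ✗
call_id=309: ✓ → 519
call_id=310: ✗
refused_sum = 492 + 35 + 318 + 262 + 519 = 1626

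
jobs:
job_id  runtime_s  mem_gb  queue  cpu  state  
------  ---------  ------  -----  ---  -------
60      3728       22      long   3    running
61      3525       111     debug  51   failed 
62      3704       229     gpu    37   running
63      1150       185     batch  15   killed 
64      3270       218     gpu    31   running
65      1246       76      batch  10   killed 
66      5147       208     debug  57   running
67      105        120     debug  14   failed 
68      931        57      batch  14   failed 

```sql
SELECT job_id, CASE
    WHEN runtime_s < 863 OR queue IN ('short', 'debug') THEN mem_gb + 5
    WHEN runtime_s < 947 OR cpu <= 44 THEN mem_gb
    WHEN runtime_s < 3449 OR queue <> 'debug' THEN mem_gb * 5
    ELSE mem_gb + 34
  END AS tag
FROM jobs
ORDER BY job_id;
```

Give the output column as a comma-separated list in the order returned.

22, 116, 229, 185, 218, 76, 213, 125, 57

job_id=60: runtime_s < 947 OR cpu <= 44 → 22
job_id=61: runtime_s < 863 OR queue IN ('short', 'debug') → 116
job_id=62: runtime_s < 947 OR cpu <= 44 → 229
job_id=63: runtime_s < 947 OR cpu <= 44 → 185
job_id=64: runtime_s < 947 OR cpu <= 44 → 218
job_id=65: runtime_s < 947 OR cpu <= 44 → 76
job_id=66: runtime_s < 863 OR queue IN ('short', 'debug') → 213
job_id=67: runtime_s < 863 OR queue IN ('short', 'debug') → 125
job_id=68: runtime_s < 947 OR cpu <= 44 → 57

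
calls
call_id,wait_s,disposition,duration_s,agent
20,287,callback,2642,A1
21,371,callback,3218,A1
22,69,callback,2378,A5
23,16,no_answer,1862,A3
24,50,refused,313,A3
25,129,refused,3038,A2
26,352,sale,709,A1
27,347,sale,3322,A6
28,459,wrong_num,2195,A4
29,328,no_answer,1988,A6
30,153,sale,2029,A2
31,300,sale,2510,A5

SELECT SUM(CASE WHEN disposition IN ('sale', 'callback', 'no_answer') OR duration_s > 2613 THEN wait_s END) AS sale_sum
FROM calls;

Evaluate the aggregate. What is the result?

call_id=20: ✓ → 287
call_id=21: ✓ → 371
call_id=22: ✓ → 69
call_id=23: ✓ → 16
call_id=24: ✗
call_id=25: ✓ → 129
call_id=26: ✓ → 352
call_id=27: ✓ → 347
call_id=28: ✗
call_id=29: ✓ → 328
call_id=30: ✓ → 153
call_id=31: ✓ → 300
sale_sum = 287 + 371 + 69 + 16 + 129 + 352 + 347 + 328 + 153 + 300 = 2352

2352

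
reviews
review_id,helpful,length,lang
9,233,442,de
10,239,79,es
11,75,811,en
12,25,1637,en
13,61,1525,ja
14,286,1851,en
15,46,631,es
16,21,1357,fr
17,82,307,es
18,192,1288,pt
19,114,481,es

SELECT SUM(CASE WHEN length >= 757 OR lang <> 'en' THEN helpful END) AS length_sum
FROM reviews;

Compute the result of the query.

1374

review_id=9: ✓ → 233
review_id=10: ✓ → 239
review_id=11: ✓ → 75
review_id=12: ✓ → 25
review_id=13: ✓ → 61
review_id=14: ✓ → 286
review_id=15: ✓ → 46
review_id=16: ✓ → 21
review_id=17: ✓ → 82
review_id=18: ✓ → 192
review_id=19: ✓ → 114
length_sum = 233 + 239 + 75 + 25 + 61 + 286 + 46 + 21 + 82 + 192 + 114 = 1374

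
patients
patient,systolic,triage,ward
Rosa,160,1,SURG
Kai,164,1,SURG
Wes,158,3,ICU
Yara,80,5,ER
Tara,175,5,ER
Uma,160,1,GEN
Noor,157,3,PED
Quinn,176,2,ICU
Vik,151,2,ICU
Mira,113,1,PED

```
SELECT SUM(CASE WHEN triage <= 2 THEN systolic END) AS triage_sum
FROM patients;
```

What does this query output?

924

patient=Rosa: ✓ → 160
patient=Kai: ✓ → 164
patient=Wes: ✗
patient=Yara: ✗
patient=Tara: ✗
patient=Uma: ✓ → 160
patient=Noor: ✗
patient=Quinn: ✓ → 176
patient=Vik: ✓ → 151
patient=Mira: ✓ → 113
triage_sum = 160 + 164 + 160 + 176 + 151 + 113 = 924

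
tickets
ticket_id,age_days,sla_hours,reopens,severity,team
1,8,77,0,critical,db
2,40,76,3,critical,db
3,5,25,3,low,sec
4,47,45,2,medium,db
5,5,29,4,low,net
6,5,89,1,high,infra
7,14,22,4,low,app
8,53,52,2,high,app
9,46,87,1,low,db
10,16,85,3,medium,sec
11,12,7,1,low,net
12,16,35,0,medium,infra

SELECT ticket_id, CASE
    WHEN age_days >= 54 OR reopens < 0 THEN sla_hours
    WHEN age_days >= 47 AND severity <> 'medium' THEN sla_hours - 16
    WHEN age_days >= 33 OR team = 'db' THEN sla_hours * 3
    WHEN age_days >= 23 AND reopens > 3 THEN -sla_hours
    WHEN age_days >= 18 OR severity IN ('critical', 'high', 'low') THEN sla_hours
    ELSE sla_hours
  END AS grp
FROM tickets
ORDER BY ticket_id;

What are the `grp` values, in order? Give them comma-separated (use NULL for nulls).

231, 228, 25, 135, 29, 89, 22, 36, 261, 85, 7, 35

ticket_id=1: age_days >= 33 OR team = 'db' → 231
ticket_id=2: age_days >= 33 OR team = 'db' → 228
ticket_id=3: age_days >= 18 OR severity IN ('critical', 'high', 'low') → 25
ticket_id=4: age_days >= 33 OR team = 'db' → 135
ticket_id=5: age_days >= 18 OR severity IN ('critical', 'high', 'low') → 29
ticket_id=6: age_days >= 18 OR severity IN ('critical', 'high', 'low') → 89
ticket_id=7: age_days >= 18 OR severity IN ('critical', 'high', 'low') → 22
ticket_id=8: age_days >= 47 AND severity <> 'medium' → 36
ticket_id=9: age_days >= 33 OR team = 'db' → 261
ticket_id=10: ELSE → 85
ticket_id=11: age_days >= 18 OR severity IN ('critical', 'high', 'low') → 7
ticket_id=12: ELSE → 35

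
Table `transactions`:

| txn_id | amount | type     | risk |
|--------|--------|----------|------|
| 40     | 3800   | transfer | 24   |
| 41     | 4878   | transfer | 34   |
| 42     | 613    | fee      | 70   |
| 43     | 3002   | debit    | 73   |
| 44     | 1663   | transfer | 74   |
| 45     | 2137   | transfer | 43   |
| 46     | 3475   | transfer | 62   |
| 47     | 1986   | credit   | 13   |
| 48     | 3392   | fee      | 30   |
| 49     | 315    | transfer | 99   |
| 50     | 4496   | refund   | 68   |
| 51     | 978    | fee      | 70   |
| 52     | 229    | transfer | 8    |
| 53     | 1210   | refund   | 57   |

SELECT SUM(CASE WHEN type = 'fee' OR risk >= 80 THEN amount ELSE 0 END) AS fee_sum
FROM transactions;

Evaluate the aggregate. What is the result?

5298

txn_id=40: ✗
txn_id=41: ✗
txn_id=42: ✓ → 613
txn_id=43: ✗
txn_id=44: ✗
txn_id=45: ✗
txn_id=46: ✗
txn_id=47: ✗
txn_id=48: ✓ → 3392
txn_id=49: ✓ → 315
txn_id=50: ✗
txn_id=51: ✓ → 978
txn_id=52: ✗
txn_id=53: ✗
fee_sum = 613 + 3392 + 315 + 978 = 5298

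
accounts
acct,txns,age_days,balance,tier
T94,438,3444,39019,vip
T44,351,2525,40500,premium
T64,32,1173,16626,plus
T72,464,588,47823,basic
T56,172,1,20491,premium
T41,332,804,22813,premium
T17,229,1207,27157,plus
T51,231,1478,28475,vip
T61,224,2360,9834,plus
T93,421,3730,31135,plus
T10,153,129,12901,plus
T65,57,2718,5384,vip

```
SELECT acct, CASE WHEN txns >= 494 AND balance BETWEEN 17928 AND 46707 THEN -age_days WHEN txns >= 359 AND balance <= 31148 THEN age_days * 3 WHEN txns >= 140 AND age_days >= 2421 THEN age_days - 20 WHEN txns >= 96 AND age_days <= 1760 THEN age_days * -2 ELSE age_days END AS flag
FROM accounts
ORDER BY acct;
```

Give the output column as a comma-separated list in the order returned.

-258, -2414, -1608, 2505, -2956, -2, 2360, 1173, 2718, -1176, 11190, 3424

acct=T10: txns >= 96 AND age_days <= 1760 → -258
acct=T17: txns >= 96 AND age_days <= 1760 → -2414
acct=T41: txns >= 96 AND age_days <= 1760 → -1608
acct=T44: txns >= 140 AND age_days >= 2421 → 2505
acct=T51: txns >= 96 AND age_days <= 1760 → -2956
acct=T56: txns >= 96 AND age_days <= 1760 → -2
acct=T61: ELSE → 2360
acct=T64: ELSE → 1173
acct=T65: ELSE → 2718
acct=T72: txns >= 96 AND age_days <= 1760 → -1176
acct=T93: txns >= 359 AND balance <= 31148 → 11190
acct=T94: txns >= 140 AND age_days >= 2421 → 3424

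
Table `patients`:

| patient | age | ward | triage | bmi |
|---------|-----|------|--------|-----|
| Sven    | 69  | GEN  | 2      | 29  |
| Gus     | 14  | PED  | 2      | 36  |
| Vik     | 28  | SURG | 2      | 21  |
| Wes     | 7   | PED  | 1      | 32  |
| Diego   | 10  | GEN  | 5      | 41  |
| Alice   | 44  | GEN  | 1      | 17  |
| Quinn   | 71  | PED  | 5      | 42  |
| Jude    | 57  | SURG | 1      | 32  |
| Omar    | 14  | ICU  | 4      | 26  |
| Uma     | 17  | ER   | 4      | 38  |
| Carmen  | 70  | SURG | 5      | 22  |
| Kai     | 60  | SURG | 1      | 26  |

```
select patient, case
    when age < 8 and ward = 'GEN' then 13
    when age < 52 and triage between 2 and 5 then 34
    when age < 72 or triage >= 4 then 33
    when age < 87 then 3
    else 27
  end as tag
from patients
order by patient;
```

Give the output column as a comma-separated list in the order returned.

patient=Alice: age < 72 or triage >= 4 → 33
patient=Carmen: age < 72 or triage >= 4 → 33
patient=Diego: age < 52 and triage between 2 and 5 → 34
patient=Gus: age < 52 and triage between 2 and 5 → 34
patient=Jude: age < 72 or triage >= 4 → 33
patient=Kai: age < 72 or triage >= 4 → 33
patient=Omar: age < 52 and triage between 2 and 5 → 34
patient=Quinn: age < 72 or triage >= 4 → 33
patient=Sven: age < 72 or triage >= 4 → 33
patient=Uma: age < 52 and triage between 2 and 5 → 34
patient=Vik: age < 52 and triage between 2 and 5 → 34
patient=Wes: age < 72 or triage >= 4 → 33

33, 33, 34, 34, 33, 33, 34, 33, 33, 34, 34, 33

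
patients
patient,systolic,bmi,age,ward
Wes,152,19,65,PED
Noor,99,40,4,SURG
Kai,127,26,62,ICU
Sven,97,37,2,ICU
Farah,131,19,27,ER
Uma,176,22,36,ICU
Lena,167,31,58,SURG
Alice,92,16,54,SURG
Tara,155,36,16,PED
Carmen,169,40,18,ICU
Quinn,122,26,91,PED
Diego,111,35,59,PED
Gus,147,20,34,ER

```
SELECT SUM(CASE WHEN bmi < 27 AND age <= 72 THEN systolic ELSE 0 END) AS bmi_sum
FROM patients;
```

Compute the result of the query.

825

patient=Wes: ✓ → 152
patient=Noor: ✗
patient=Kai: ✓ → 127
patient=Sven: ✗
patient=Farah: ✓ → 131
patient=Uma: ✓ → 176
patient=Lena: ✗
patient=Alice: ✓ → 92
patient=Tara: ✗
patient=Carmen: ✗
patient=Quinn: ✗
patient=Diego: ✗
patient=Gus: ✓ → 147
bmi_sum = 152 + 127 + 131 + 176 + 92 + 147 = 825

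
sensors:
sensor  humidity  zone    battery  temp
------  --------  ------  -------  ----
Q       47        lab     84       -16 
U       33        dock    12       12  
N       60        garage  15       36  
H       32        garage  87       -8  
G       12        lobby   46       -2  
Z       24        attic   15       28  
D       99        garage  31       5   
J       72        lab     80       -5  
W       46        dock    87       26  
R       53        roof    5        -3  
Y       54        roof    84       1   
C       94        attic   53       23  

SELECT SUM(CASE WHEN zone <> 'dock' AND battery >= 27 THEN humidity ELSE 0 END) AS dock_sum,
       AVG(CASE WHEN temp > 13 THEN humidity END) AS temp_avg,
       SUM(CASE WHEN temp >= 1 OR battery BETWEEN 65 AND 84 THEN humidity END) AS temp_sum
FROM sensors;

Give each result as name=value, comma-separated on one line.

dock_sum=410, temp_avg=56, temp_sum=529

[dock_sum: zone <> 'dock' AND battery >= 27]
sensor=Q: ✓ → 47
sensor=U: ✗
sensor=N: ✗
sensor=H: ✓ → 32
sensor=G: ✓ → 12
sensor=Z: ✗
sensor=D: ✓ → 99
sensor=J: ✓ → 72
sensor=W: ✗
sensor=R: ✗
sensor=Y: ✓ → 54
sensor=C: ✓ → 94
dock_sum = 47 + 32 + 12 + 99 + 72 + 54 + 94 = 410
—
[temp_avg: temp > 13]
sensor=Q: ✗
sensor=U: ✗
sensor=N: ✓ → 60
sensor=H: ✗
sensor=G: ✗
sensor=Z: ✓ → 24
sensor=D: ✗
sensor=J: ✗
sensor=W: ✓ → 46
sensor=R: ✗
sensor=Y: ✗
sensor=C: ✓ → 94
temp_avg = (60 + 24 + 46 + 94) / 4 = 56
—
[temp_sum: temp >= 1 OR battery BETWEEN 65 AND 84]
sensor=Q: ✓ → 47
sensor=U: ✓ → 33
sensor=N: ✓ → 60
sensor=H: ✗
sensor=G: ✗
sensor=Z: ✓ → 24
sensor=D: ✓ → 99
sensor=J: ✓ → 72
sensor=W: ✓ → 46
sensor=R: ✗
sensor=Y: ✓ → 54
sensor=C: ✓ → 94
temp_sum = 47 + 33 + 60 + 24 + 99 + 72 + 46 + 54 + 94 = 529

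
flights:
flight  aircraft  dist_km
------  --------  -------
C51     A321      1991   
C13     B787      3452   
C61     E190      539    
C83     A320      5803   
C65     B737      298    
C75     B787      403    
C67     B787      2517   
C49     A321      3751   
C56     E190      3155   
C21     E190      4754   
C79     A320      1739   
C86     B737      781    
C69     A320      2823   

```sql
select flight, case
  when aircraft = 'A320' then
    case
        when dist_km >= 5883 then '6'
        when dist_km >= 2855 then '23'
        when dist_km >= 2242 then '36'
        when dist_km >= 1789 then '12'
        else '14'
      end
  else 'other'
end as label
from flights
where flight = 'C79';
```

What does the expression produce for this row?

14

flight = C79: aircraft=A320, dist_km=1739.
aircraft='A320' → inner[ELSE] → 14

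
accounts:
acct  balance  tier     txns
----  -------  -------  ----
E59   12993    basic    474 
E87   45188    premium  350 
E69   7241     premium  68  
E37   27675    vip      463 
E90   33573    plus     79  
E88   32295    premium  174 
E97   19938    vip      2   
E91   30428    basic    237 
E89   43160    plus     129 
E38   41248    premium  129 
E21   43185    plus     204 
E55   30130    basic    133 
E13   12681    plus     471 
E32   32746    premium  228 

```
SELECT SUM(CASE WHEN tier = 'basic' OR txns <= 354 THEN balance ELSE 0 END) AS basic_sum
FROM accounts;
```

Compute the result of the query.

372125

acct=E59: ✓ → 12993
acct=E87: ✓ → 45188
acct=E69: ✓ → 7241
acct=E37: ✗
acct=E90: ✓ → 33573
acct=E88: ✓ → 32295
acct=E97: ✓ → 19938
acct=E91: ✓ → 30428
acct=E89: ✓ → 43160
acct=E38: ✓ → 41248
acct=E21: ✓ → 43185
acct=E55: ✓ → 30130
acct=E13: ✗
acct=E32: ✓ → 32746
basic_sum = 12993 + 45188 + 7241 + 33573 + 32295 + 19938 + 30428 + 43160 + 41248 + 43185 + 30130 + 32746 = 372125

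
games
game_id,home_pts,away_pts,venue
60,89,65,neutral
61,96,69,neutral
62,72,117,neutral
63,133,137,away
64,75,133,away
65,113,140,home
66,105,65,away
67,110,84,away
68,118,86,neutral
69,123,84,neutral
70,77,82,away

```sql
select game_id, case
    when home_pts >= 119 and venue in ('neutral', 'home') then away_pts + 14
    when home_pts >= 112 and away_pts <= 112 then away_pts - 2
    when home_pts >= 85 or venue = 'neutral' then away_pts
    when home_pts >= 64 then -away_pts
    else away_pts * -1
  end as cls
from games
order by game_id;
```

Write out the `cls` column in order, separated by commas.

65, 69, 117, 137, -133, 140, 65, 84, 84, 98, -82

game_id=60: home_pts >= 85 or venue = 'neutral' → 65
game_id=61: home_pts >= 85 or venue = 'neutral' → 69
game_id=62: home_pts >= 85 or venue = 'neutral' → 117
game_id=63: home_pts >= 85 or venue = 'neutral' → 137
game_id=64: home_pts >= 64 → -133
game_id=65: home_pts >= 85 or venue = 'neutral' → 140
game_id=66: home_pts >= 85 or venue = 'neutral' → 65
game_id=67: home_pts >= 85 or venue = 'neutral' → 84
game_id=68: home_pts >= 112 and away_pts <= 112 → 84
game_id=69: home_pts >= 119 and venue in ('neutral', 'home') → 98
game_id=70: home_pts >= 64 → -82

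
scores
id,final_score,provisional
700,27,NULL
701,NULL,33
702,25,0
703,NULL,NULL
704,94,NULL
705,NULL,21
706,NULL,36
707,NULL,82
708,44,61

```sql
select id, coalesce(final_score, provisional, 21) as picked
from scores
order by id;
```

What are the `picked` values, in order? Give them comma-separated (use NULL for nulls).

id=700: final_score=27 → 27
id=701: final_score=NULL, provisional=33 → 33
id=702: final_score=25 → 25
id=703: final_score=NULL, provisional=NULL, → literal 21 → 21
id=704: final_score=94 → 94
id=705: final_score=NULL, provisional=21 → 21
id=706: final_score=NULL, provisional=36 → 36
id=707: final_score=NULL, provisional=82 → 82
id=708: final_score=44 → 44

27, 33, 25, 21, 94, 21, 36, 82, 44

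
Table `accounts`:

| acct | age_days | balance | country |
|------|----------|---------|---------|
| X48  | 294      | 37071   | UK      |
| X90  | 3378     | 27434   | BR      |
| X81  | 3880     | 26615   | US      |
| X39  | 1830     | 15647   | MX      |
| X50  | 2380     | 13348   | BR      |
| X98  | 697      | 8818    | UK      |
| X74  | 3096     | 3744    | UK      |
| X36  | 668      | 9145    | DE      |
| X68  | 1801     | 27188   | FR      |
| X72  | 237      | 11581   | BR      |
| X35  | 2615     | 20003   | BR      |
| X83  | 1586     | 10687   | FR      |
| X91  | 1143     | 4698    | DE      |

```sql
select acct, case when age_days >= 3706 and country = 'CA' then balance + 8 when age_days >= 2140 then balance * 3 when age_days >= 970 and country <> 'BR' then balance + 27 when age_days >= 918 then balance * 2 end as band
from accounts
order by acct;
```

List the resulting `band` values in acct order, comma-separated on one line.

60009, NULL, 15674, NULL, 40044, 27215, NULL, 11232, 79845, 10714, 82302, 4725, NULL

acct=X35: age_days >= 2140 → 60009
acct=X36: (no match → NULL) → NULL
acct=X39: age_days >= 970 and country <> 'BR' → 15674
acct=X48: (no match → NULL) → NULL
acct=X50: age_days >= 2140 → 40044
acct=X68: age_days >= 970 and country <> 'BR' → 27215
acct=X72: (no match → NULL) → NULL
acct=X74: age_days >= 2140 → 11232
acct=X81: age_days >= 2140 → 79845
acct=X83: age_days >= 970 and country <> 'BR' → 10714
acct=X90: age_days >= 2140 → 82302
acct=X91: age_days >= 970 and country <> 'BR' → 4725
acct=X98: (no match → NULL) → NULL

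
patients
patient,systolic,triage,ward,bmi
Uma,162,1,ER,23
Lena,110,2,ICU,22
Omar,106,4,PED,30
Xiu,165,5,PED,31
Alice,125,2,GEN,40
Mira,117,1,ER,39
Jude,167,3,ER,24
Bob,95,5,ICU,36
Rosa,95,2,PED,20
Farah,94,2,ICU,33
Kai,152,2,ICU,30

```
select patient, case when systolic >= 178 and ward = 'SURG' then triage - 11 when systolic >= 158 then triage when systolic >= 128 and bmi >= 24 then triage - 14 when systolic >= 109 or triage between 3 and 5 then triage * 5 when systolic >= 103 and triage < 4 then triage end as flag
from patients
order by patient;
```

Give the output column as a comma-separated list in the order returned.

10, 25, NULL, 3, -12, 10, 5, 20, NULL, 1, 5

patient=Alice: systolic >= 109 or triage between 3 and 5 → 10
patient=Bob: systolic >= 109 or triage between 3 and 5 → 25
patient=Farah: (no match → NULL) → NULL
patient=Jude: systolic >= 158 → 3
patient=Kai: systolic >= 128 and bmi >= 24 → -12
patient=Lena: systolic >= 109 or triage between 3 and 5 → 10
patient=Mira: systolic >= 109 or triage between 3 and 5 → 5
patient=Omar: systolic >= 109 or triage between 3 and 5 → 20
patient=Rosa: (no match → NULL) → NULL
patient=Uma: systolic >= 158 → 1
patient=Xiu: systolic >= 158 → 5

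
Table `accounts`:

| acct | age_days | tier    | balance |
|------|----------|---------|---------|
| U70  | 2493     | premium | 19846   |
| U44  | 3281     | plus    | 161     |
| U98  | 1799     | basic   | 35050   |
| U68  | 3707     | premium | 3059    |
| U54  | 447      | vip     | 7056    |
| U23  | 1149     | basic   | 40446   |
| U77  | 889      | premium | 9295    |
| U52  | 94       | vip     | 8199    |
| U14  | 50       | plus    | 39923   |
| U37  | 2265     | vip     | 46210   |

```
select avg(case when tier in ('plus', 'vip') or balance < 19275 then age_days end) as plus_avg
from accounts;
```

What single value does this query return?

1533.2857142857

acct=U70: ✗
acct=U44: ✓ → 3281
acct=U98: ✗
acct=U68: ✓ → 3707
acct=U54: ✓ → 447
acct=U23: ✗
acct=U77: ✓ → 889
acct=U52: ✓ → 94
acct=U14: ✓ → 50
acct=U37: ✓ → 2265
plus_avg = (3281 + 3707 + 447 + 889 + 94 + 50 + 2265) / 7 = 1533.2857142857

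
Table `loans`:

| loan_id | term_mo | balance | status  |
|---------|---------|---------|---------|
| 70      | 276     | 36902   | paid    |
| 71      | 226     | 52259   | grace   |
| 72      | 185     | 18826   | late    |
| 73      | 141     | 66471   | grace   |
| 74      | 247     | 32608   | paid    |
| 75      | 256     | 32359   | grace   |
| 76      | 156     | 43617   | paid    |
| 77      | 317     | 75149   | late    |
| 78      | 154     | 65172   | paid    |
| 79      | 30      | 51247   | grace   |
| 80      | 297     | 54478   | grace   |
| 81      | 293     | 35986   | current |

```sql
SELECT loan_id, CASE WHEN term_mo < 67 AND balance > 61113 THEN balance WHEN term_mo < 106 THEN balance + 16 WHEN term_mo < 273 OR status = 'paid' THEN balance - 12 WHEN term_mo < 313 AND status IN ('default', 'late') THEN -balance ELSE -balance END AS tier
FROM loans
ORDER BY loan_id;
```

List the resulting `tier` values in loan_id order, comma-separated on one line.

36890, 52247, 18814, 66459, 32596, 32347, 43605, -75149, 65160, 51263, -54478, -35986

loan_id=70: term_mo < 273 OR status = 'paid' → 36890
loan_id=71: term_mo < 273 OR status = 'paid' → 52247
loan_id=72: term_mo < 273 OR status = 'paid' → 18814
loan_id=73: term_mo < 273 OR status = 'paid' → 66459
loan_id=74: term_mo < 273 OR status = 'paid' → 32596
loan_id=75: term_mo < 273 OR status = 'paid' → 32347
loan_id=76: term_mo < 273 OR status = 'paid' → 43605
loan_id=77: ELSE → -75149
loan_id=78: term_mo < 273 OR status = 'paid' → 65160
loan_id=79: term_mo < 106 → 51263
loan_id=80: ELSE → -54478
loan_id=81: ELSE → -35986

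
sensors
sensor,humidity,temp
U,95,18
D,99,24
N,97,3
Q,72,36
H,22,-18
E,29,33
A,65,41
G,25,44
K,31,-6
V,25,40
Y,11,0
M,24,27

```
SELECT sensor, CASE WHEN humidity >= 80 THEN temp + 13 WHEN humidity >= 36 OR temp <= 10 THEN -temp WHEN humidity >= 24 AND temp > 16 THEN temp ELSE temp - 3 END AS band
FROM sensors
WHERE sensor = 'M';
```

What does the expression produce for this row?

27

sensor = M: humidity=24, temp=27.
humidity >= 80 → false
humidity >= 36 OR temp <= 10 → false
humidity >= 24 AND temp > 16 → true → 27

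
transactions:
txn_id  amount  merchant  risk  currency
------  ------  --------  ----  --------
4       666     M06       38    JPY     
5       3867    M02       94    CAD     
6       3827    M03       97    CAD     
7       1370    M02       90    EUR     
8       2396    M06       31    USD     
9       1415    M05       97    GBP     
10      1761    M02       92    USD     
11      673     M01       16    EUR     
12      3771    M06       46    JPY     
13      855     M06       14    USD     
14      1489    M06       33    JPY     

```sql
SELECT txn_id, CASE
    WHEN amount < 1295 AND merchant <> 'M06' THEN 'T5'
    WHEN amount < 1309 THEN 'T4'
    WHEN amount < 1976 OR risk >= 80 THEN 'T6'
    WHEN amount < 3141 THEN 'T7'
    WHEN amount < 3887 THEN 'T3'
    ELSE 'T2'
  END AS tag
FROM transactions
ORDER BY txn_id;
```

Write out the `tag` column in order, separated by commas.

T4, T6, T6, T6, T7, T6, T6, T5, T3, T4, T6

txn_id=4: amount < 1309 → T4
txn_id=5: amount < 1976 OR risk >= 80 → T6
txn_id=6: amount < 1976 OR risk >= 80 → T6
txn_id=7: amount < 1976 OR risk >= 80 → T6
txn_id=8: amount < 3141 → T7
txn_id=9: amount < 1976 OR risk >= 80 → T6
txn_id=10: amount < 1976 OR risk >= 80 → T6
txn_id=11: amount < 1295 AND merchant <> 'M06' → T5
txn_id=12: amount < 3887 → T3
txn_id=13: amount < 1309 → T4
txn_id=14: amount < 1976 OR risk >= 80 → T6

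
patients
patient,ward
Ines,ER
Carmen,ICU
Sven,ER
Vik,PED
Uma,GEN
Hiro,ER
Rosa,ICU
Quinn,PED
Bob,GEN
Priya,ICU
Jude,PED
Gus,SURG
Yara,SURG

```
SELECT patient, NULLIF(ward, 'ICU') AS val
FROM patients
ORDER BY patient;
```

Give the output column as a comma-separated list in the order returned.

patient=Bob: ward=GEN vs ICU: differ → GEN
patient=Carmen: ward=ICU vs ICU: equal → NULL
patient=Gus: ward=SURG vs ICU: differ → SURG
patient=Hiro: ward=ER vs ICU: differ → ER
patient=Ines: ward=ER vs ICU: differ → ER
patient=Jude: ward=PED vs ICU: differ → PED
patient=Priya: ward=ICU vs ICU: equal → NULL
patient=Quinn: ward=PED vs ICU: differ → PED
patient=Rosa: ward=ICU vs ICU: equal → NULL
patient=Sven: ward=ER vs ICU: differ → ER
patient=Uma: ward=GEN vs ICU: differ → GEN
patient=Vik: ward=PED vs ICU: differ → PED
patient=Yara: ward=SURG vs ICU: differ → SURG

GEN, NULL, SURG, ER, ER, PED, NULL, PED, NULL, ER, GEN, PED, SURG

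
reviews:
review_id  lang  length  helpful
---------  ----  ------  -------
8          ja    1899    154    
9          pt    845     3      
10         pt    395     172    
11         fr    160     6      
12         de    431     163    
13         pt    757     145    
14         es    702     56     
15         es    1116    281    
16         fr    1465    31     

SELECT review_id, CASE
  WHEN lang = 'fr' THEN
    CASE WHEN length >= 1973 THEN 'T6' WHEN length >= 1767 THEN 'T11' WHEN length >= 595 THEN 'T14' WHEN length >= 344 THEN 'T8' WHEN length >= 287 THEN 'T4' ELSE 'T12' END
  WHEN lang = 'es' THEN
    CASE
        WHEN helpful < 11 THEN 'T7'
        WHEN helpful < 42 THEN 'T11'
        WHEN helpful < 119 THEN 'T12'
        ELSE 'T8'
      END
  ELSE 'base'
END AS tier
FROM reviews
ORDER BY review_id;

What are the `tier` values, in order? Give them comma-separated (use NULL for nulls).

base, base, base, T12, base, base, T12, T8, T14

review_id=8: lang='ja' → outer ELSE → base
review_id=9: lang='pt' → outer ELSE → base
review_id=10: lang='pt' → outer ELSE → base
review_id=11: lang='fr' → inner[ELSE] → T12
review_id=12: lang='de' → outer ELSE → base
review_id=13: lang='pt' → outer ELSE → base
review_id=14: lang='es' → inner[helpful < 119] → T12
review_id=15: lang='es' → inner[ELSE] → T8
review_id=16: lang='fr' → inner[length >= 595] → T14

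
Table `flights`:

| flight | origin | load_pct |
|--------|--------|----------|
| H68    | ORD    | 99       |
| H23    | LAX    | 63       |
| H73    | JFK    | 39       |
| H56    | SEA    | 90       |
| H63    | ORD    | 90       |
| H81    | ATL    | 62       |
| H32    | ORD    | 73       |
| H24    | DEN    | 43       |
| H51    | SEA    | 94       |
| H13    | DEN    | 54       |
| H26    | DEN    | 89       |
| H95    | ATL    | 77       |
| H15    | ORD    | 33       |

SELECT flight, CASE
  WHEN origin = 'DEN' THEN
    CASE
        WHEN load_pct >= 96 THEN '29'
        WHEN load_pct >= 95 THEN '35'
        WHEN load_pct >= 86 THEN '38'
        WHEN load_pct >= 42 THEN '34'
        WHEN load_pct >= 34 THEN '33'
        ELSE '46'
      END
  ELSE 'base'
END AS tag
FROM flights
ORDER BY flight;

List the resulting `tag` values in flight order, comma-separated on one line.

34, base, base, 34, 38, base, base, base, base, base, base, base, base

flight=H13: origin='DEN' → inner[load_pct >= 42] → 34
flight=H15: origin='ORD' → outer ELSE → base
flight=H23: origin='LAX' → outer ELSE → base
flight=H24: origin='DEN' → inner[load_pct >= 42] → 34
flight=H26: origin='DEN' → inner[load_pct >= 86] → 38
flight=H32: origin='ORD' → outer ELSE → base
flight=H51: origin='SEA' → outer ELSE → base
flight=H56: origin='SEA' → outer ELSE → base
flight=H63: origin='ORD' → outer ELSE → base
flight=H68: origin='ORD' → outer ELSE → base
flight=H73: origin='JFK' → outer ELSE → base
flight=H81: origin='ATL' → outer ELSE → base
flight=H95: origin='ATL' → outer ELSE → base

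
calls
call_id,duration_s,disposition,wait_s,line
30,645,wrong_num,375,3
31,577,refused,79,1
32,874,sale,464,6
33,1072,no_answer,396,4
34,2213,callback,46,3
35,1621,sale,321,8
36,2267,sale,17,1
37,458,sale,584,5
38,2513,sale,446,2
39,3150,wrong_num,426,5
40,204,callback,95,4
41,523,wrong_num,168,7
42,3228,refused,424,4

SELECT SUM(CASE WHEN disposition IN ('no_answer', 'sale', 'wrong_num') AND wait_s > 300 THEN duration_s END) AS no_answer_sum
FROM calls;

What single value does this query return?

call_id=30: ✓ → 645
call_id=31: ✗
call_id=32: ✓ → 874
call_id=33: ✓ → 1072
call_id=34: ✗
call_id=35: ✓ → 1621
call_id=36: ✗
call_id=37: ✓ → 458
call_id=38: ✓ → 2513
call_id=39: ✓ → 3150
call_id=40: ✗
call_id=41: ✗
call_id=42: ✗
no_answer_sum = 645 + 874 + 1072 + 1621 + 458 + 2513 + 3150 = 10333

10333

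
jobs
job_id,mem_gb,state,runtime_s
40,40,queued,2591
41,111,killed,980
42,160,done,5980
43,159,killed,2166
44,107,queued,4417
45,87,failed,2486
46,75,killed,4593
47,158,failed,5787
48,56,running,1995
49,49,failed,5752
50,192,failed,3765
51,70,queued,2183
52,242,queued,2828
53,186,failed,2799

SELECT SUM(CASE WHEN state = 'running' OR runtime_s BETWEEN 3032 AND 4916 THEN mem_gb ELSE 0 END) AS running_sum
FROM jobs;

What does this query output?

430

job_id=40: ✗
job_id=41: ✗
job_id=42: ✗
job_id=43: ✗
job_id=44: ✓ → 107
job_id=45: ✗
job_id=46: ✓ → 75
job_id=47: ✗
job_id=48: ✓ → 56
job_id=49: ✗
job_id=50: ✓ → 192
job_id=51: ✗
job_id=52: ✗
job_id=53: ✗
running_sum = 107 + 75 + 56 + 192 = 430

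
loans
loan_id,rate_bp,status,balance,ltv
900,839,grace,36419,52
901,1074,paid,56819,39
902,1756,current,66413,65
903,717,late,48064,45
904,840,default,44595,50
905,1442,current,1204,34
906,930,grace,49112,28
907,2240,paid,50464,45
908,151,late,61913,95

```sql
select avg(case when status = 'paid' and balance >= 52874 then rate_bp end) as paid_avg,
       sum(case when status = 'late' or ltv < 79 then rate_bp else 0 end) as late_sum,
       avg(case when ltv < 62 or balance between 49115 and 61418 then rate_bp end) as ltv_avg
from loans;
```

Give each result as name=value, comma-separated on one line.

[paid_avg: status = 'paid' and balance >= 52874]
loan_id=900: ✗
loan_id=901: ✓ → 1074
loan_id=902: ✗
loan_id=903: ✗
loan_id=904: ✗
loan_id=905: ✗
loan_id=906: ✗
loan_id=907: ✗
loan_id=908: ✗
paid_avg = 1074
—
[late_sum: status = 'late' or ltv < 79]
loan_id=900: ✓ → 839
loan_id=901: ✓ → 1074
loan_id=902: ✓ → 1756
loan_id=903: ✓ → 717
loan_id=904: ✓ → 840
loan_id=905: ✓ → 1442
loan_id=906: ✓ → 930
loan_id=907: ✓ → 2240
loan_id=908: ✓ → 151
late_sum = 839 + 1074 + 1756 + 717 + 840 + 1442 + 930 + 2240 + 151 = 9989
—
[ltv_avg: ltv < 62 or balance between 49115 and 61418]
loan_id=900: ✓ → 839
loan_id=901: ✓ → 1074
loan_id=902: ✗
loan_id=903: ✓ → 717
loan_id=904: ✓ → 840
loan_id=905: ✓ → 1442
loan_id=906: ✓ → 930
loan_id=907: ✓ → 2240
loan_id=908: ✗
ltv_avg = (839 + 1074 + 717 + 840 + 1442 + 930 + 2240) / 7 = 1154.5714285714

paid_avg=1074, late_sum=9989, ltv_avg=1154.5714285714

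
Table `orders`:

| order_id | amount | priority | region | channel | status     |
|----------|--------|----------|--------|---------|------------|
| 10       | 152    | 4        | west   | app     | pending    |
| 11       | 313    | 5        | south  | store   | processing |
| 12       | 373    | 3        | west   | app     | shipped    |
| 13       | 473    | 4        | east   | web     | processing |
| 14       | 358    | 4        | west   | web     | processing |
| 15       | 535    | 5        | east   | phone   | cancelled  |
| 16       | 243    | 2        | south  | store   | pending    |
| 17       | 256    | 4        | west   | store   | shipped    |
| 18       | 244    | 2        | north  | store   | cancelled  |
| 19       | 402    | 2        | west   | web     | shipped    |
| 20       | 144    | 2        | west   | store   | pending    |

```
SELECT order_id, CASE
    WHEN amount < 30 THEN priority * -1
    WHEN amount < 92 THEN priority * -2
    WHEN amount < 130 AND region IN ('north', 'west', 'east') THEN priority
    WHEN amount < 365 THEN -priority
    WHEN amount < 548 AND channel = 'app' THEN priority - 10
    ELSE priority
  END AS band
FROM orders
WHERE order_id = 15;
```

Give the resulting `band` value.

order_id = 15: amount=535, priority=5, region=east, channel=phone, status=cancelled.
amount < 30 → false
amount < 92 → false
amount < 130 AND region IN ('north', 'west', 'east') → false
amount < 365 → false
amount < 548 AND channel = 'app' → false
No prior WHEN matched → ELSE → 5

5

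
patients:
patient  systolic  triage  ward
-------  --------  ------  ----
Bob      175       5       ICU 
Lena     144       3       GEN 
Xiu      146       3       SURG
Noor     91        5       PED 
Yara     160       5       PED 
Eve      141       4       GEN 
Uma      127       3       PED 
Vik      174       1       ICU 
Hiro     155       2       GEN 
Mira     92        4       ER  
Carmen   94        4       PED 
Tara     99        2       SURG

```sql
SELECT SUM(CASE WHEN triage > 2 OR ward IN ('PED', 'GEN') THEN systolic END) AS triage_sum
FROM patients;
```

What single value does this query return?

1325

patient=Bob: ✓ → 175
patient=Lena: ✓ → 144
patient=Xiu: ✓ → 146
patient=Noor: ✓ → 91
patient=Yara: ✓ → 160
patient=Eve: ✓ → 141
patient=Uma: ✓ → 127
patient=Vik: ✗
patient=Hiro: ✓ → 155
patient=Mira: ✓ → 92
patient=Carmen: ✓ → 94
patient=Tara: ✗
triage_sum = 175 + 144 + 146 + 91 + 160 + 141 + 127 + 155 + 92 + 94 = 1325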